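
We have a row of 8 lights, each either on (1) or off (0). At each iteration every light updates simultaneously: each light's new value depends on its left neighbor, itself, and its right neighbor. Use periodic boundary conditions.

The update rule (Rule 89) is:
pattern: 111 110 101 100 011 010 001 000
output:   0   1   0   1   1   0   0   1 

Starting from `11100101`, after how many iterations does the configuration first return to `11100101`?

16

00110001
10111100
00100110
10010111
11000100
11110010
10011000
01011110
00010011
11001011
01100010
01111001
01001100
00101111
10001001
11100101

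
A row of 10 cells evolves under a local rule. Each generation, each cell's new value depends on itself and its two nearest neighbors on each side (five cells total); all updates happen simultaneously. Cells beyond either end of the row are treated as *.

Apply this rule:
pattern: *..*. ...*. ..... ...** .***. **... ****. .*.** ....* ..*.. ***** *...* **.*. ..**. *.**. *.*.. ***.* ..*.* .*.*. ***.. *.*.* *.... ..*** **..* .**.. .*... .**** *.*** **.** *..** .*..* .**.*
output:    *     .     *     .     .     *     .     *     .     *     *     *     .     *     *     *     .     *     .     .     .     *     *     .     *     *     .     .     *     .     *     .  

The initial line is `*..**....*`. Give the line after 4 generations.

**.*.....*

generation 1: ...****..*
generation 2: **.*.....*
generation 3: ...****..*  (repeats generation 1; period 2)
generation 4: **.*.....*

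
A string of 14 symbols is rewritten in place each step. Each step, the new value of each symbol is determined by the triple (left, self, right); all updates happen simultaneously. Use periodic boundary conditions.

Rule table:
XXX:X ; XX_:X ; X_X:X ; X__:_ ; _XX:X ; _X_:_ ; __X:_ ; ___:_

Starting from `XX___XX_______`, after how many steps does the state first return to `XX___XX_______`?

1

step 1: XX___XX_______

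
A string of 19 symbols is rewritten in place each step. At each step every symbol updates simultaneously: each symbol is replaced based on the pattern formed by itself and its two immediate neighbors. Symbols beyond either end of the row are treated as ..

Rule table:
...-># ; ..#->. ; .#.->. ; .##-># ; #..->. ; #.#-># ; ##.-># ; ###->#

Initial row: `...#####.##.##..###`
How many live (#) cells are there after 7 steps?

17

##.###########..###
##############..###
##############..###  (fixed point — unchanged through step 7)
count of #: 17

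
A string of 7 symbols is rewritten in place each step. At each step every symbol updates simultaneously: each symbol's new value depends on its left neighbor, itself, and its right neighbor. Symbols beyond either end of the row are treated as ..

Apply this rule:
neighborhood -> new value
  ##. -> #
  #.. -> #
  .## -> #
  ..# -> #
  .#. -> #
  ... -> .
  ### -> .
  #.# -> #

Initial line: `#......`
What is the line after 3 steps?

##.....
###....
#.##...

#.##...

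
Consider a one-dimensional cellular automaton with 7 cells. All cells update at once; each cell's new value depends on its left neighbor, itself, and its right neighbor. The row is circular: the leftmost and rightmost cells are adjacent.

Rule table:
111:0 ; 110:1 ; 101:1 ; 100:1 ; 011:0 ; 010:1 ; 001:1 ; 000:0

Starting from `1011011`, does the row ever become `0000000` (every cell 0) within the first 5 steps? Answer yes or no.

no

1101100
0110111
1011001
1101110
0110011
step 5 is 0110011, still not uniform 0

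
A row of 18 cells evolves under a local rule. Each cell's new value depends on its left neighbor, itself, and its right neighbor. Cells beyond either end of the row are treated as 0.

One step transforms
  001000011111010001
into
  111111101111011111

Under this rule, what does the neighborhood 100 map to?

At position 3 the neighborhood is 100; the next row has 1 there.

1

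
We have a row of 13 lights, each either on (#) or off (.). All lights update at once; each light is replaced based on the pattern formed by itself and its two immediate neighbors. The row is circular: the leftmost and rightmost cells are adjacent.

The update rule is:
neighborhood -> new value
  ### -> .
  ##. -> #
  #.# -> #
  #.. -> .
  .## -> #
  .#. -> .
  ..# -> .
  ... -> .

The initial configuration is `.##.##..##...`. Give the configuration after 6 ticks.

tick 1: .#####..##...
tick 2: .#...#..##...
tick 3: ........##...
tick 4: ........##...  (fixed point — unchanged through tick 6)

........##...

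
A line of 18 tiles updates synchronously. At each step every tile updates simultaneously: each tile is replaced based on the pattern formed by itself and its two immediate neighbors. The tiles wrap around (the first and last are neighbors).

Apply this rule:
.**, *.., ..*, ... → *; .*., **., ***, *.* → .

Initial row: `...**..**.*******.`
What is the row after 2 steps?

.....*..**.*******

step 1: ****.***..*......*
step 2: .....*..**.*******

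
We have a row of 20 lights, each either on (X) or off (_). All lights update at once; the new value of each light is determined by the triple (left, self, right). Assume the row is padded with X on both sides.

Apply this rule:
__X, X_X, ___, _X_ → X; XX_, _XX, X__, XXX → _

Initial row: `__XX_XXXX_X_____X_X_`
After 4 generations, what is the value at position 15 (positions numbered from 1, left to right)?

_

_X__X____XX_XXXXXXXX
XX_XX_XXX__X________
__X__X____XX_XXXXXXX
_XX_XX_XXX__X_______
position 15 holds _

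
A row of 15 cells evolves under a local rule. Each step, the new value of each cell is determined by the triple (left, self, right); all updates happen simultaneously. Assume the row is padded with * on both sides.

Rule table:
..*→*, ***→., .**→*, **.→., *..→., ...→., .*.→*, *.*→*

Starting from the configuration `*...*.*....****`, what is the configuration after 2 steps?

step 1: ...****...**...
step 2: ..**.....**...*

..**.....**...*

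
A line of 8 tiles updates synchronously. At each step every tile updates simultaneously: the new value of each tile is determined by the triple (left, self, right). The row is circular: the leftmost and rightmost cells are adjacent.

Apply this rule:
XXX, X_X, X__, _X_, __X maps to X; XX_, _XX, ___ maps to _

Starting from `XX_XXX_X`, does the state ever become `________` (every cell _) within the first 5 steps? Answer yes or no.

X_X_X_X_
XXXXXXXX
XXXXXXXX  (fixed point — unchanged through step 5)
step 5 is XXXXXXXX, still not uniform _

no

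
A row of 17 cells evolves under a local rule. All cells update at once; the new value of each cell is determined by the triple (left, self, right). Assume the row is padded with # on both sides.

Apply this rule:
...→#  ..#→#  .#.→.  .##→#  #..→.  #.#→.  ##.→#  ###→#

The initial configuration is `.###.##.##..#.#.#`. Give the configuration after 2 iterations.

.###.##.##...####

.###.##.##.#....#
.###.##.##...####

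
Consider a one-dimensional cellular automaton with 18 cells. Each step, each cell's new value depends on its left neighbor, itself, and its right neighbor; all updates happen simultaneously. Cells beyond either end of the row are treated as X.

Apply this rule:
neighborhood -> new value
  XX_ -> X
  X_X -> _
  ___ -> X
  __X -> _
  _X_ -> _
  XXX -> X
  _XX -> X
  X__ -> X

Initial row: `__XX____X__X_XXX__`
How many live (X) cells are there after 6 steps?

X_XXXXX__X___XXXX_
X_XXXXXX__XX_XXXX_
X_XXXXXXX_XX_XXXX_
X_XXXXXXX_XX_XXXX_  (fixed point — unchanged through step 6)
count of X: 14

14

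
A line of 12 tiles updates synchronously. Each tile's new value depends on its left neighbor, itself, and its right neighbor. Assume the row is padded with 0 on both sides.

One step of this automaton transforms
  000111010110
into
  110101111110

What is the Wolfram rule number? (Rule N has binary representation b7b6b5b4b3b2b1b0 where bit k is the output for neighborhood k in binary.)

position 4: 111 → 0  (bit 7 = 0)
position 5: 110 → 1  (bit 6 = 1)
position 6: 101 → 1  (bit 5 = 1)
position 11: 100 → 0  (bit 4 = 0)
position 3: 011 → 1  (bit 3 = 1)
position 7: 010 → 1  (bit 2 = 1)
position 2: 001 → 0  (bit 1 = 0)
position 0: 000 → 1  (bit 0 = 1)
bits b7..b0 = 01101101 = 109

109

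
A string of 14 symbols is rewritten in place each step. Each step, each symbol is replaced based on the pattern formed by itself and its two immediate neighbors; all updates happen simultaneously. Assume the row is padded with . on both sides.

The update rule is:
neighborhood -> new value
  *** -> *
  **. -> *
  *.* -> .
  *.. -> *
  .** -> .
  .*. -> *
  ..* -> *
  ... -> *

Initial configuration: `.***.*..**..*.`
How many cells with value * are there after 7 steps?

*.**.***.*****
*..*..**..****
******.***.***
.*****..**..**
*.******.***.*
*..*****..**.*
***.******.*.*
count of *: 11

11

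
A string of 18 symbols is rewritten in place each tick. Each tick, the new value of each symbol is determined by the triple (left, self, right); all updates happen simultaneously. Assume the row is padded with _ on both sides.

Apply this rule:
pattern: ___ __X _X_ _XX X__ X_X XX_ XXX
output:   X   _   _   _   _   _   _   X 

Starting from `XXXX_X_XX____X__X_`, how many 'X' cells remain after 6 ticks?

8

_XX_______XX______
____XXXXX____XXXXX
XXX__XXX__XX__XXX_
_X____X________X__
___XX___XXXXXX___X
XX____X__XXXX__X__
count of X: 8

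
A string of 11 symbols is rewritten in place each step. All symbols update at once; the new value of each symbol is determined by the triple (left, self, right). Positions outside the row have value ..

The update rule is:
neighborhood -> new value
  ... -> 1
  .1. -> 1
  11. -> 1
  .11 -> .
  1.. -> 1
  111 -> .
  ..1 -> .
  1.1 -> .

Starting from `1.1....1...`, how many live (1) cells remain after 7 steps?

1.1111.1111
1....1....1
1111.1111.1
...1....1.1
11.1111.1.1
.1....1.1.1
.1111.1.1.1
count of 1: 7

7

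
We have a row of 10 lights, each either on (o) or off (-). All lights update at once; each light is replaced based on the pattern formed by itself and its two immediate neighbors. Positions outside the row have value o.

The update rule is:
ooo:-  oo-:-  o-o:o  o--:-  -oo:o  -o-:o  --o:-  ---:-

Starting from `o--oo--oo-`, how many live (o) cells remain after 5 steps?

---o---o-o
---o---ooo
---o---o--
---o---o--  (fixed point — unchanged through step 5)
count of o: 2

2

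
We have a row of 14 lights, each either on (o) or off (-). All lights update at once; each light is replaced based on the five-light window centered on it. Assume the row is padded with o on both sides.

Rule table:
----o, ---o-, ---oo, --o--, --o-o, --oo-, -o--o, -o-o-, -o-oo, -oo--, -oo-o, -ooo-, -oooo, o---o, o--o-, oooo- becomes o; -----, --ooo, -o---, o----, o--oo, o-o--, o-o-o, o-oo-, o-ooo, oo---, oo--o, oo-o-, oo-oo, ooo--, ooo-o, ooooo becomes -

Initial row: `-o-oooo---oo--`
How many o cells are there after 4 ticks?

--o-oo--oooo--
-ooo-o---oo---
--o----oooo-oo
-oo--oo-oo---o
count of o: 7

7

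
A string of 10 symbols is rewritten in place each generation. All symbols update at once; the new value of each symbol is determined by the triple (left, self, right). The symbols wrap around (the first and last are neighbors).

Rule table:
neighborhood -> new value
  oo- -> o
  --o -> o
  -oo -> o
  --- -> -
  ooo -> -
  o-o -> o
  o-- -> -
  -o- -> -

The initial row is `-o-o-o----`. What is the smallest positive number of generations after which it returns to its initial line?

o-o-o-----
-o-o-----o
o-o-----o-
-o-----o-o
o-----o-o-
-----o-o-o
----o-o-o-
---o-o-o--
--o-o-o---
-o-o-o----

10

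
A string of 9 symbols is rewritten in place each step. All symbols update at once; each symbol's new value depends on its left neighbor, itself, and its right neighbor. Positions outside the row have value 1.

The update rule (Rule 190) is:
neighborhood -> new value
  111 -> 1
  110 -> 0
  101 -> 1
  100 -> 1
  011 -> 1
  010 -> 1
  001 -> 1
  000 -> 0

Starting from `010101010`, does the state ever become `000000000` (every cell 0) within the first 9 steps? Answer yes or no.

111111111
111111111  (fixed point — unchanged through step 9)
step 9 is 111111111, still not uniform 0

no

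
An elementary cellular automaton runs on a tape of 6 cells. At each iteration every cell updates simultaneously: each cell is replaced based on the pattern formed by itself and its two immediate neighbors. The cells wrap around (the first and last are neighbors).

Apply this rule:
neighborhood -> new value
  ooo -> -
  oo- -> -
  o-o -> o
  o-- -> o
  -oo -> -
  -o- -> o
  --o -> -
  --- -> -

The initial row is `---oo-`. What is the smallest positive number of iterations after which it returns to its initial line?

6

iteration 1: -----o
iteration 2: o----o
iteration 3: -o----
iteration 4: -oo---
iteration 5: ---o--
iteration 6: ---oo-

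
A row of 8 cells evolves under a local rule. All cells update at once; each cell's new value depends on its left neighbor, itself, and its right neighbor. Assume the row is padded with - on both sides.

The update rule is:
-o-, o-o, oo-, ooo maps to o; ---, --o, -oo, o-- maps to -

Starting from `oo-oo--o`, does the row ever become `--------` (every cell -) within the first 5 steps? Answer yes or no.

no

-oo-o--o
--ooo--o
---oo--o
----o--o
----o--o
step 5 is ----o--o, still not uniform -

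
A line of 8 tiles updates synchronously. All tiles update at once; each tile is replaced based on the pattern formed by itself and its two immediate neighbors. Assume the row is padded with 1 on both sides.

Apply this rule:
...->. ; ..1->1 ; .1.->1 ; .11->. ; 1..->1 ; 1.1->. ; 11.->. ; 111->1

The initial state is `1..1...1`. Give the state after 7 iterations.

.1.11..1

.1111.1.
..11..1.
11..111.
1.11.1..
.....111
1...1.11
.1.11..1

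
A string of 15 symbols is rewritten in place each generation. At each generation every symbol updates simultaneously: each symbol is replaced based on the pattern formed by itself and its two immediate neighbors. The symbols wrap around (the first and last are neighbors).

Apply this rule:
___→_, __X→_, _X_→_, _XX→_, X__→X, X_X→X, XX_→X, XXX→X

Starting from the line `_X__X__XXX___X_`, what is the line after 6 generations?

generation 1: __X__X__XXX___X
generation 2: X__X__X__XXX___
generation 3: _X__X__X__XXX__
generation 4: __X__X__X__XXX_
generation 5: ___X__X__X__XXX
generation 6: X___X__X__X__XX

X___X__X__X__XX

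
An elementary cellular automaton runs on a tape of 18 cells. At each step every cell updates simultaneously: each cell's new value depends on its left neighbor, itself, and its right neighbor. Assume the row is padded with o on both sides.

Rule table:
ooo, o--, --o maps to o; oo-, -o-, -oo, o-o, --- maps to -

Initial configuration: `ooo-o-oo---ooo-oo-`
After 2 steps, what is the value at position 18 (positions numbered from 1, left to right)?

oo------o-o-o-----
o-o----o-----o---o
position 18 holds o

o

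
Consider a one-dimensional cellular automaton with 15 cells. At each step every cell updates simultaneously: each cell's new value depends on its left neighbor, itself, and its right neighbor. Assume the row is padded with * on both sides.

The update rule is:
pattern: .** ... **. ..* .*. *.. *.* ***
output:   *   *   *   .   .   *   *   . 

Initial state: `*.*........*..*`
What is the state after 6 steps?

step 1: **.*******..*.*
step 2: .***.....**..**
step 3: **.*****.***.*.
step 4: .***...***.**.*
step 5: **.***.*.******
step 6: .***.**.**.....

.***.**.**.....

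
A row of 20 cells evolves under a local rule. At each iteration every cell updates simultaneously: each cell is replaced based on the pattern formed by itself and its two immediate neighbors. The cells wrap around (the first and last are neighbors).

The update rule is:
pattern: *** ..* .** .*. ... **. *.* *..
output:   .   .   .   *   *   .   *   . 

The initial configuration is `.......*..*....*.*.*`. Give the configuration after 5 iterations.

.*****.*..*.**.*****
*.....**..**..*.....
*.***.........*.***.
**....*******.**...*
...**........*...*..

...**........*...*..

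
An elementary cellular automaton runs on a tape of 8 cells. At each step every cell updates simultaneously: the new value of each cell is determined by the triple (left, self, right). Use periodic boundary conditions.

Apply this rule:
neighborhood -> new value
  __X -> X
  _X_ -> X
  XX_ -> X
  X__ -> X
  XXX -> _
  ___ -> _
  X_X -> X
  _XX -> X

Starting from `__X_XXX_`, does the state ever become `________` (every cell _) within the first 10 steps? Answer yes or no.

_XXXX_XX
XX__XXXX
_XXXX___
XX__XX__
XXXXXXXX
________
all cells are _ at step 6

yes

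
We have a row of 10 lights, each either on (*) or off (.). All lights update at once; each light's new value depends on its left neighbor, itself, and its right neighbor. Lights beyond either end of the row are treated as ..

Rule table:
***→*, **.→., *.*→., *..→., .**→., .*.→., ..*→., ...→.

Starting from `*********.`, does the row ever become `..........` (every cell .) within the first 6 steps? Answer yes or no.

step 1: .*******..
step 2: ..*****...
step 3: ...***....
step 4: ....*.....
step 5: ..........
all cells are . at step 5

yes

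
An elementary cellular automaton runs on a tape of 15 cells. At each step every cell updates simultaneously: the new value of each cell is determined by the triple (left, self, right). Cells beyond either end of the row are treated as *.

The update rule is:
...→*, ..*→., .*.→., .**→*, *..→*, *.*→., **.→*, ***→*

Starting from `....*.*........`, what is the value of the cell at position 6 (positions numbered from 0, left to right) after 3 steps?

***....*******.
******.*******.
******.*******.
position 6 holds .

.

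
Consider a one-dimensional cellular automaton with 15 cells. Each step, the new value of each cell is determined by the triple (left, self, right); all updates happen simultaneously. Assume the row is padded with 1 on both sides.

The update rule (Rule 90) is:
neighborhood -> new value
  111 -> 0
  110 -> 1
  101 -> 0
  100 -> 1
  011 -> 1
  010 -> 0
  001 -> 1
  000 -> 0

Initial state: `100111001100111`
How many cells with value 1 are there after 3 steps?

5

step 1: 111101111111100
step 2: 000101000000111
step 3: 101000100001100
count of 1: 5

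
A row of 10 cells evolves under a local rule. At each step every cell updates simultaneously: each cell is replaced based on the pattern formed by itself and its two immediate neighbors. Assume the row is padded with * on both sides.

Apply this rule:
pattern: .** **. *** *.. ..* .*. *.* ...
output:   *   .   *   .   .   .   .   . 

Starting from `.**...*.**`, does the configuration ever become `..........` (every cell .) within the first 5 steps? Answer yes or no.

no

.*......**
........**
........**  (fixed point — unchanged through step 5)
step 5 is ........**, still not uniform .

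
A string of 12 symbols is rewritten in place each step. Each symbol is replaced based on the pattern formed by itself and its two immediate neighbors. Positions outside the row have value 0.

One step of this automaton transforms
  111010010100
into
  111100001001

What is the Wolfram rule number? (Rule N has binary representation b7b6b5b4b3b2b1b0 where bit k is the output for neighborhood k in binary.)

position 1: 111 → 1  (bit 7 = 1)
position 2: 110 → 1  (bit 6 = 1)
position 3: 101 → 1  (bit 5 = 1)
position 5: 100 → 0  (bit 4 = 0)
position 0: 011 → 1  (bit 3 = 1)
position 4: 010 → 0  (bit 2 = 0)
position 6: 001 → 0  (bit 1 = 0)
position 11: 000 → 1  (bit 0 = 1)
bits b7..b0 = 11101001 = 233

233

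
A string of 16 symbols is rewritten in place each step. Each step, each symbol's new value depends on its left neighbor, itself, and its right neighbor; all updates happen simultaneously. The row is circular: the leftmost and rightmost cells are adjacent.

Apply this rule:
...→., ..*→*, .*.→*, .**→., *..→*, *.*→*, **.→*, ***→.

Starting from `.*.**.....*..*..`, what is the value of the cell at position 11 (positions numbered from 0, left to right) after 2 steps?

***.**...******.
..**.**.*.....**
position 11 holds .

.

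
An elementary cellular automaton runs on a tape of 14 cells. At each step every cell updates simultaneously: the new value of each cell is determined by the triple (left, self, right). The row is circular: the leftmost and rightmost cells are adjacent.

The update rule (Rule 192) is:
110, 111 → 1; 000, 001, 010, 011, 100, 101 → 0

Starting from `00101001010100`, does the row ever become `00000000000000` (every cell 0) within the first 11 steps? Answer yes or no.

step 1: 00000000000000
all cells are 0 at step 1

yes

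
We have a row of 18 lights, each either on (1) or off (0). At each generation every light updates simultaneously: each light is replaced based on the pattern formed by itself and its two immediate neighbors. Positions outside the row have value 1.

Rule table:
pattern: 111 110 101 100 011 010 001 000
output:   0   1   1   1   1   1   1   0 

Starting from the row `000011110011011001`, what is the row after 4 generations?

generation 1: 100110011111111111
generation 2: 111111110000000000
generation 3: 000000011000000001
generation 4: 100000111100000011

100000111100000011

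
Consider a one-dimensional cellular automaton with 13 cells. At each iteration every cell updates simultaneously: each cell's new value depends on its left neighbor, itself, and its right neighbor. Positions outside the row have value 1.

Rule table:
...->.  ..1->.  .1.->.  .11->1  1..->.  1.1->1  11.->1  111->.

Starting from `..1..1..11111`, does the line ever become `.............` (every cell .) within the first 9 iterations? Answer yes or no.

........1....
.............
all cells are . at iteration 2

yes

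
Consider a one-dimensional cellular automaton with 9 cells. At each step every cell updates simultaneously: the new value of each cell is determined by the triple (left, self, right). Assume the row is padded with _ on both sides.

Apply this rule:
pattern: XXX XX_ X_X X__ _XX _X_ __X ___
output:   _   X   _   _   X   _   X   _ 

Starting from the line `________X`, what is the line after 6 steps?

__X______

_______X_
______X__
_____X___
____X____
___X_____
__X______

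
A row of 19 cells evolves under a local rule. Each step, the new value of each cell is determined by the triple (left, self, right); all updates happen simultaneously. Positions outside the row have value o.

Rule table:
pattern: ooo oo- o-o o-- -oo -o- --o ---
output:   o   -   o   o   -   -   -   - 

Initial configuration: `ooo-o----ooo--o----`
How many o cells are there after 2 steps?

oo-o-o----o-o--o---
o-o-o-o----o-o--o--
count of o: 7

7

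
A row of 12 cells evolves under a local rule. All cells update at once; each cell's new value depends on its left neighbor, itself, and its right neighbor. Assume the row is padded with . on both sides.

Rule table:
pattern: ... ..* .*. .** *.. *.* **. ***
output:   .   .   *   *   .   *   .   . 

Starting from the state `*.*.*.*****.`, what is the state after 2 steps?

step 1: *******.....
step 2: *...........

*...........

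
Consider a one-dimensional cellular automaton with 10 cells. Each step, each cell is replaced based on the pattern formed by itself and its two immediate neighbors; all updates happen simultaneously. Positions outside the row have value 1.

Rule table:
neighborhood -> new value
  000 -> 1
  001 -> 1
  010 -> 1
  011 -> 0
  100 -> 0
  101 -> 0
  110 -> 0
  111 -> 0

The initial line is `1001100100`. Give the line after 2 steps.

0110110000

0010001101
0110110000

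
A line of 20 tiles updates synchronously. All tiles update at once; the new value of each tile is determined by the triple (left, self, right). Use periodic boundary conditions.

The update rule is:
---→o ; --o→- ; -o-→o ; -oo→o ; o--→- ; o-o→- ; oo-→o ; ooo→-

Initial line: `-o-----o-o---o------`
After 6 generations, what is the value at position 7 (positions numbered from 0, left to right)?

o

generation 1: -o-ooo-o-o-o-o-ooooo
generation 2: -o-o-o-o-o-o-o-o---o
generation 3: -o-o-o-o-o-o-o-o-o-o
generation 4: -o-o-o-o-o-o-o-o-o-o  (fixed point — unchanged through generation 6)
position 7 holds o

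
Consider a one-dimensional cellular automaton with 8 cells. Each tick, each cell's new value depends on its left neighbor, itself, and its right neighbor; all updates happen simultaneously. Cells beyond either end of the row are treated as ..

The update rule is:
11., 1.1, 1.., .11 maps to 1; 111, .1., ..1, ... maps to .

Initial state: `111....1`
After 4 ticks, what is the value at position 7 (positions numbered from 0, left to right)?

.

tick 1: 1.11....
tick 2: .1111...
tick 3: .1..11..
tick 4: ..1.111.
position 7 holds .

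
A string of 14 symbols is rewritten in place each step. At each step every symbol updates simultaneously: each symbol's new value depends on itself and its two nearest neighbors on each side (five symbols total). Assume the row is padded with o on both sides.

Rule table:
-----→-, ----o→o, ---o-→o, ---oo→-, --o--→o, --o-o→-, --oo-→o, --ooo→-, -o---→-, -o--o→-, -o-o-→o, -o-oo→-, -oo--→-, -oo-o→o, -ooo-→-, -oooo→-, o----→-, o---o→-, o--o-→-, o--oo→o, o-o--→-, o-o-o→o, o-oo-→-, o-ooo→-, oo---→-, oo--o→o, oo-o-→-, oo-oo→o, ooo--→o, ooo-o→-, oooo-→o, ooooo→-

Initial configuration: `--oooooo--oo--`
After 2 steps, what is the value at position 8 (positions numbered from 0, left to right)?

-

oo----ooooo-oo
oo--o----o-o--
position 8 holds -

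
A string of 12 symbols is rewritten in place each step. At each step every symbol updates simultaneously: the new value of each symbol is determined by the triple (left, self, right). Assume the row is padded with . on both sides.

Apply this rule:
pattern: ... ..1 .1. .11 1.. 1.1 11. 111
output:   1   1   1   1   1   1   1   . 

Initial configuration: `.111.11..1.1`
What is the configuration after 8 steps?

11.111111111
1111.......1
1..111111111
1111.......1  (repeats step 2; period 2)
step 8: 1111.......1

1111.......1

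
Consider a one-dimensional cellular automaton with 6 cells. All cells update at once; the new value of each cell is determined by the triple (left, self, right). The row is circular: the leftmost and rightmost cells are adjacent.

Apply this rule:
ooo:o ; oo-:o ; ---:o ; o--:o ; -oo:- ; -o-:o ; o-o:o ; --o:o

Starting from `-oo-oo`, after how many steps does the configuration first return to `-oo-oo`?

o-oo-o
oo-oo-
-oo-oo

3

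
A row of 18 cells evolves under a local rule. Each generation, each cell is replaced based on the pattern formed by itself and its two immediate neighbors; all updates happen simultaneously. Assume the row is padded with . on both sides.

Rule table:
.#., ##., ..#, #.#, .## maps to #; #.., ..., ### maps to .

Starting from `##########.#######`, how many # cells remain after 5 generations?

11

#........###.....#
#.......##.#....##
#......#####...###
#.....##...#..##.#
#....###..##.#####
count of #: 11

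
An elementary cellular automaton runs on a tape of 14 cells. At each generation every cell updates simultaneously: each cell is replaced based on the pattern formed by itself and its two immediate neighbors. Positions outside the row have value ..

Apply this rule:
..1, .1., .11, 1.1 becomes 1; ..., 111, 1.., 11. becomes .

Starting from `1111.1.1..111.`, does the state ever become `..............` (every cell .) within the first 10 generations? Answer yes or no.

no

1...1111.11...
1..11...11....
1.11...11.....
111...11......
1....11.......
1...11........
1..11.........
1.11..........
111...........
1.............
generation 10 is 1............., still not uniform .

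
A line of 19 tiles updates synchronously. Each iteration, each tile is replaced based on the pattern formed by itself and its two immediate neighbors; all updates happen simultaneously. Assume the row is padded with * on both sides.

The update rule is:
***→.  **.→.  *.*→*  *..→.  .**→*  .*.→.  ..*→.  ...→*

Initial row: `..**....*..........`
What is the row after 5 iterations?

...*.*...**...**.*.

..*..**...********.
.....*..*.*.......*
.***.....*..*****.*
**...***....*....**
...*.*...**...**.*.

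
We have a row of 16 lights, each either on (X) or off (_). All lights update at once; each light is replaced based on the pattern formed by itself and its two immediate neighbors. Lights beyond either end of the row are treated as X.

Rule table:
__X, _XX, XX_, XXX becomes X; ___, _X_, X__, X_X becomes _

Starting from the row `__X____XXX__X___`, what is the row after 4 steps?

___XXXXXXX__XXXX

_X____XXXX_X___X
_____XXXXX____XX
____XXXXXX___XXX
___XXXXXXX__XXXX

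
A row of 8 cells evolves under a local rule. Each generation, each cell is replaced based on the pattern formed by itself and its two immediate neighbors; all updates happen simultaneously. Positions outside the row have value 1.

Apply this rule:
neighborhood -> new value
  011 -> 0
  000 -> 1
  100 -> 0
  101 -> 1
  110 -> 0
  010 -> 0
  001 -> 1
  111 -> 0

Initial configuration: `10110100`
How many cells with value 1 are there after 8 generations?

01001001
10010010
00100101
01001010
10010101
00101010
01010101
10101010
count of 1: 4

4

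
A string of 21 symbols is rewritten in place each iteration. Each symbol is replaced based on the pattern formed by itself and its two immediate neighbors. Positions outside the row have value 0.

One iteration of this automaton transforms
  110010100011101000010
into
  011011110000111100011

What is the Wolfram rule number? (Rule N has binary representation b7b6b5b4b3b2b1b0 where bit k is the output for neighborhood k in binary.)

position 11: 111 → 0  (bit 7 = 0)
position 1: 110 → 1  (bit 6 = 1)
position 5: 101 → 1  (bit 5 = 1)
position 2: 100 → 1  (bit 4 = 1)
position 0: 011 → 0  (bit 3 = 0)
position 4: 010 → 1  (bit 2 = 1)
position 3: 001 → 0  (bit 1 = 0)
position 8: 000 → 0  (bit 0 = 0)
bits b7..b0 = 01110100 = 116

116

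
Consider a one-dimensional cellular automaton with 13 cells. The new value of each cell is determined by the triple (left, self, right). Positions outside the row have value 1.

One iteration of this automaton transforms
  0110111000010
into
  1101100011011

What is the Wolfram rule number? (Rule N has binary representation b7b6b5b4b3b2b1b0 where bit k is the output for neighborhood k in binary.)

45

position 5: 111 → 0  (bit 7 = 0)
position 2: 110 → 0  (bit 6 = 0)
position 0: 101 → 1  (bit 5 = 1)
position 7: 100 → 0  (bit 4 = 0)
position 1: 011 → 1  (bit 3 = 1)
position 11: 010 → 1  (bit 2 = 1)
position 10: 001 → 0  (bit 1 = 0)
position 8: 000 → 1  (bit 0 = 1)
bits b7..b0 = 00101101 = 45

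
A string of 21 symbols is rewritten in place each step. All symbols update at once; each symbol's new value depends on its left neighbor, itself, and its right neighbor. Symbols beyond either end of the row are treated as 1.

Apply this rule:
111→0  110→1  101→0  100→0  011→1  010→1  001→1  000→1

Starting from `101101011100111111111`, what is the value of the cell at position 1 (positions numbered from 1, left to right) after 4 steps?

101101010101100000000
101101010101101111111
101101010101101000000
101101010101101011111
position 1 holds 1

1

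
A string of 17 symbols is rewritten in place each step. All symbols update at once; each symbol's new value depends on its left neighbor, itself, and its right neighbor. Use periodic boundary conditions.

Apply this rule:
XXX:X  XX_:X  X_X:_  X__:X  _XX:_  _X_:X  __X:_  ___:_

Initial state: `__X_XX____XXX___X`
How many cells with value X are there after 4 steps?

X_X__XX____XXX__X
X_XX__XX____XXX__
X__XX__XX____XXX_
XX__XX__XX____XX_
count of X: 8

8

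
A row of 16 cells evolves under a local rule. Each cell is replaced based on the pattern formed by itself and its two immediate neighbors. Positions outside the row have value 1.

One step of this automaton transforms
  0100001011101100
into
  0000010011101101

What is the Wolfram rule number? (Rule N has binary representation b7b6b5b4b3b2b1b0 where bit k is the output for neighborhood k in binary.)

202

position 9: 111 → 1  (bit 7 = 1)
position 10: 110 → 1  (bit 6 = 1)
position 0: 101 → 0  (bit 5 = 0)
position 2: 100 → 0  (bit 4 = 0)
position 8: 011 → 1  (bit 3 = 1)
position 1: 010 → 0  (bit 2 = 0)
position 5: 001 → 1  (bit 1 = 1)
position 3: 000 → 0  (bit 0 = 0)
bits b7..b0 = 11001010 = 202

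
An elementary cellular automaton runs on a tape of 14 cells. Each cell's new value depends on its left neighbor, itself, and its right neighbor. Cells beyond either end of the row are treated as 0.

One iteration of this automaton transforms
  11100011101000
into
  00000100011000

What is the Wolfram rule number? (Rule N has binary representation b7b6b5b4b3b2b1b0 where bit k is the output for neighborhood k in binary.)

position 1: 111 → 0  (bit 7 = 0)
position 2: 110 → 0  (bit 6 = 0)
position 9: 101 → 1  (bit 5 = 1)
position 3: 100 → 0  (bit 4 = 0)
position 0: 011 → 0  (bit 3 = 0)
position 10: 010 → 1  (bit 2 = 1)
position 5: 001 → 1  (bit 1 = 1)
position 4: 000 → 0  (bit 0 = 0)
bits b7..b0 = 00100110 = 38

38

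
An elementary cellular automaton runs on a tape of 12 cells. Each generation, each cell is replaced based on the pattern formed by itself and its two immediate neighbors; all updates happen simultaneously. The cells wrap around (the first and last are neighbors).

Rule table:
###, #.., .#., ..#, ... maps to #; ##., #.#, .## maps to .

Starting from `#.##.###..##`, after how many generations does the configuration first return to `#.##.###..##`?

5

......#.##.#
#######....#
######.####.
.####...##..
#.##.###..##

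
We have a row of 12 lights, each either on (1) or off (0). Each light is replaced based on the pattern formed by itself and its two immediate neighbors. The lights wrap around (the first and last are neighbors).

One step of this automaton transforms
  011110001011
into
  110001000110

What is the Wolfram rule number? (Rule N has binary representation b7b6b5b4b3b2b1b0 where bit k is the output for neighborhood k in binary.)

position 2: 111 → 0  (bit 7 = 0)
position 4: 110 → 0  (bit 6 = 0)
position 0: 101 → 1  (bit 5 = 1)
position 5: 100 → 1  (bit 4 = 1)
position 1: 011 → 1  (bit 3 = 1)
position 8: 010 → 0  (bit 2 = 0)
position 7: 001 → 0  (bit 1 = 0)
position 6: 000 → 0  (bit 0 = 0)
bits b7..b0 = 00111000 = 56

56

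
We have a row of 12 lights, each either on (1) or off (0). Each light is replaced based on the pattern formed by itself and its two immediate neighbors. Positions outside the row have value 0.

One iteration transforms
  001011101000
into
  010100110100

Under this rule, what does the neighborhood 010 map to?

0

At position 2 the neighborhood is 010; the next row has 0 there.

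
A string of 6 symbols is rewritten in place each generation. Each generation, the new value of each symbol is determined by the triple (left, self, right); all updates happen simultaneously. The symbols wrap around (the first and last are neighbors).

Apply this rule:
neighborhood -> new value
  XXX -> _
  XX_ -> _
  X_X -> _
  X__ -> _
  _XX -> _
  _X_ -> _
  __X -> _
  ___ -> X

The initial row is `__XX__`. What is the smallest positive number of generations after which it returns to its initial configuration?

X____X
__XX__

2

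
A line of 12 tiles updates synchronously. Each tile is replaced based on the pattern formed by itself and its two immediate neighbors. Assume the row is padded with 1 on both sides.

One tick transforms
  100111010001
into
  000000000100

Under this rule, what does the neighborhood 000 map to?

1

At position 9 the neighborhood is 000; the next row has 1 there.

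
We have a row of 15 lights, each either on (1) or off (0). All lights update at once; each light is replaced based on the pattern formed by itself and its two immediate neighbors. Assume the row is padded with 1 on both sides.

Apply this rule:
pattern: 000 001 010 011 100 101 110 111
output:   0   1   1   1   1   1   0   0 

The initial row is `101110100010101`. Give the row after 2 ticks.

110111001100000

011001110111111
110111001100000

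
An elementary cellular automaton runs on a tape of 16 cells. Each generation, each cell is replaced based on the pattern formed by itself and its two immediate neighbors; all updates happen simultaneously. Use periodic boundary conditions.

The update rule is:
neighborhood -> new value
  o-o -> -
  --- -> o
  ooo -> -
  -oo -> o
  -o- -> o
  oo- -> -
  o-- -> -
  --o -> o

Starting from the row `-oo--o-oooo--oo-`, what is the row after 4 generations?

-oo--oo--o-oooo-

oo--oo-o----oo--
o--oo--o-oooo--o
--oo--oo-o----oo
-oo--oo--o-oooo-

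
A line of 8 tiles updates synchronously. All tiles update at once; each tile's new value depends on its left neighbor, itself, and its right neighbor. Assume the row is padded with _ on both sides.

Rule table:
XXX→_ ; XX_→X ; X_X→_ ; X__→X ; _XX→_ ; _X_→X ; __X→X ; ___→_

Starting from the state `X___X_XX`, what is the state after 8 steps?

XX_XX__X
_X__XXXX
XXXX___X
___XX_XX
__X_X__X
_XX_XXXX
X_X____X
X_XX__XX

X_XX__XX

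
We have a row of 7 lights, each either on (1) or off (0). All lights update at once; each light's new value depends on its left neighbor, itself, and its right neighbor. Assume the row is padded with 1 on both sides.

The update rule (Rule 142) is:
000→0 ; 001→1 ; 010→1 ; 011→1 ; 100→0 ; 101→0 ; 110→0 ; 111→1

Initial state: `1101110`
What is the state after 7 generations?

1001100
0011001
0110011
0100111
0101111
0101111  (fixed point — unchanged through generation 7)

0101111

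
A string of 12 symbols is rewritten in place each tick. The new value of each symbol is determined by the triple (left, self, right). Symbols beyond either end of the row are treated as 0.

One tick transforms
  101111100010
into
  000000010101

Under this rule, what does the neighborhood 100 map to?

At position 7 the neighborhood is 100; the next row has 1 there.

1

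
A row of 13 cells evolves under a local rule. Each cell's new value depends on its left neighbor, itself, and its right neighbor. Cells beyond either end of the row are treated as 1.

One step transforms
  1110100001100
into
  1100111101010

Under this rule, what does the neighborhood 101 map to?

0

At position 3 the neighborhood is 101; the next row has 0 there.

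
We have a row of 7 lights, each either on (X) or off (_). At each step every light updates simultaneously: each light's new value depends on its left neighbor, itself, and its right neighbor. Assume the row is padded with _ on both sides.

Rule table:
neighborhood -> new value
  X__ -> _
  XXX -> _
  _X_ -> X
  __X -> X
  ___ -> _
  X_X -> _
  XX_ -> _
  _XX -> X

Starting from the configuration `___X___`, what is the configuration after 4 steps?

__XX___
_XX____
XX_____
X______

X______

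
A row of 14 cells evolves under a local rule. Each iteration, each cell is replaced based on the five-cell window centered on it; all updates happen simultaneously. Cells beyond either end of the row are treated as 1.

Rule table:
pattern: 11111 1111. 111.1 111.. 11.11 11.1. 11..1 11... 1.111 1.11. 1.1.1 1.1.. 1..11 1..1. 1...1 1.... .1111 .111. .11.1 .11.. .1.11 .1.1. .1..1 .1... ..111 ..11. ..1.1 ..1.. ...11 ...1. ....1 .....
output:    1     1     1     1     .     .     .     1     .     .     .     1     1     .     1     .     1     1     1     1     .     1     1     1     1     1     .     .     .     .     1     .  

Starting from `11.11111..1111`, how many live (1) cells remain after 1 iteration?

11

11..1111.11111
count of 1: 11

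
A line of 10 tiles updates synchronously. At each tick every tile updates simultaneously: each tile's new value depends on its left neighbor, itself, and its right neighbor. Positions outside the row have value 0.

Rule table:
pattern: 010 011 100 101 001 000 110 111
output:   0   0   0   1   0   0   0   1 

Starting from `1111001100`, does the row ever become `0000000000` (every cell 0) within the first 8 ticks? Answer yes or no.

yes

0110000000
0000000000
all cells are 0 at tick 2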